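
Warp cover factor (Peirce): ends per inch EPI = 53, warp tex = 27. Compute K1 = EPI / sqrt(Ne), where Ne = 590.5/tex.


Formula: K1 = EPI / sqrt(Ne), with Ne = 590.5 / tex_warp
Step 1: Ne = 590.5 / 27 = 21.87
Step 2: sqrt(Ne) = sqrt(21.87) = 4.6765
Step 3: K1 = 53 / 4.6765 = 11.3

11.3


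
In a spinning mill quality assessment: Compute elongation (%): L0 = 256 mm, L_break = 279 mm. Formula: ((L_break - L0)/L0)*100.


Formula: Elongation (%) = ((L_break - L0) / L0) * 100
Step 1: Extension = 279 - 256 = 23 mm
Step 2: Elongation = (23 / 256) * 100
Step 3: Elongation = 0.089844 * 100 = 8.9844% ≈ 9.0%

9.0%


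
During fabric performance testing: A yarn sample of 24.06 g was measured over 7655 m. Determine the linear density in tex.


Formula: Tex = (mass_g / length_m) * 1000
Substituting: Tex = (24.06 / 7655) * 1000
Intermediate: 24.06 / 7655 = 0.00314304 g/m
Tex = 0.00314304 * 1000 = 3.14 tex

3.14 tex


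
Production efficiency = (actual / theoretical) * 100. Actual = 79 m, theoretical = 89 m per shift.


Formula: Efficiency% = (Actual output / Theoretical output) * 100
Efficiency% = (79 / 89) * 100
Efficiency% = 0.88764 * 100 = 88.764% ≈ 88.8%

88.8%


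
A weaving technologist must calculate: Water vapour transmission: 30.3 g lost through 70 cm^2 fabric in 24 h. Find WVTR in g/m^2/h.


Formula: WVTR = mass_loss / (area * time)
Step 1: Convert area: 70 cm^2 = 0.007 m^2
Step 2: WVTR = 30.3 g / (0.007 m^2 * 24 h)
Step 3: WVTR = 30.3 / 0.168 = 180.4 g/m^2/h

180.4 g/m^2/h


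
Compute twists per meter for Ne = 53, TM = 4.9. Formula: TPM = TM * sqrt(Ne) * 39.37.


Formula: TPM = TM * sqrt(Ne) * 39.37
Step 1: sqrt(Ne) = sqrt(53) = 7.2801
Step 2: TM * sqrt(Ne) = 4.9 * 7.2801 = 35.6725
Step 3: TPM = 35.6725 * 39.37 = 1404 twists/m

1404 twists/m


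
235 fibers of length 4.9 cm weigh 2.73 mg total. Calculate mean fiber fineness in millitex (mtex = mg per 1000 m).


Formula: fineness (mtex) = mass (mg) / total length (km) = (mass_mg / total_length_m) * 1000
Step 1: Convert fiber length: 4.9 cm = 0.049 m
Step 2: Total fiber length = 235 * 0.049 = 11.515 m
Step 3: Linear density = 2.73 mg / 11.515 m = 0.2371 mg/m
Step 4: fineness = 0.2371 * 1000 = 237.1 mtex

237.1 mtex


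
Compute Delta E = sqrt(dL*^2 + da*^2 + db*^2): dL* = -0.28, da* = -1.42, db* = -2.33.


Formula: Delta E = sqrt(dL*^2 + da*^2 + db*^2)
Step 1: dL*^2 = (-0.28)^2 = 0.0784
Step 2: da*^2 = (-1.42)^2 = 2.0164
Step 3: db*^2 = (-2.33)^2 = 5.4289
Step 4: Sum = 0.0784 + 2.0164 + 5.4289 = 7.5237
Step 5: Delta E = sqrt(7.5237) = 2.74

2.74 Delta E


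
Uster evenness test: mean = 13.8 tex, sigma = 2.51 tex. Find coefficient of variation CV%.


Formula: CV% = (standard deviation / mean) * 100
Step 1: Ratio = 2.51 / 13.8 = 0.181884
Step 2: CV% = 0.181884 * 100 = 18.1884% ≈ 18.2%

18.2%


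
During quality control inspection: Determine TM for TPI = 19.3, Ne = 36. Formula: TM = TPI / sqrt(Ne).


Formula: TM = TPI / sqrt(Ne)
Step 1: sqrt(Ne) = sqrt(36) = 6
Step 2: TM = 19.3 / 6 = 3.22

3.22 TM


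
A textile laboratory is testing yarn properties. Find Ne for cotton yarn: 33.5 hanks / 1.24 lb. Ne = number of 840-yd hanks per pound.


Formula: Ne = hanks / mass_lb
Substituting: Ne = 33.5 / 1.24
Ne = 27.0

27.0 Ne


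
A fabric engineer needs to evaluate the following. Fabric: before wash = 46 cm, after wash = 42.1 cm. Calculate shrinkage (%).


Formula: Shrinkage% = ((L_before - L_after) / L_before) * 100
Step 1: Shrinkage = 46 - 42.1 = 3.9 cm
Step 2: Shrinkage% = (3.9 / 46) * 100
Step 3: Shrinkage% = 0.084783 * 100 = 8.4783% ≈ 8.5%

8.5%


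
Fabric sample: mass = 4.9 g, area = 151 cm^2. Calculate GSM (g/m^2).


Formula: GSM = mass_g / area_m2
Step 1: Convert area: 151 cm^2 = 151 / 10000 = 0.0151 m^2
Step 2: GSM = 4.9 g / 0.0151 m^2 = 324.5 g/m^2

324.5 g/m^2


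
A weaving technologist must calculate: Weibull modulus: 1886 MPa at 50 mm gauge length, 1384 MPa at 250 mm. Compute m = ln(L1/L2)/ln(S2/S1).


Formula: m = ln(L1/L2) / ln(S2/S1)
Step 1: ln(L1/L2) = ln(50/250) = -1.60944
Step 2: S2/S1 = 1384/1886 = 0.73383
Step 3: ln(S2/S1) = ln(0.73383) = -0.30948
Step 4: m = -1.60944 / -0.30948 = 5.20

5.20 (Weibull m)


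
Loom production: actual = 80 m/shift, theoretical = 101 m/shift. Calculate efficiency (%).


Formula: Efficiency% = (Actual output / Theoretical output) * 100
Efficiency% = (80 / 101) * 100
Efficiency% = 0.792079 * 100 = 79.2079% ≈ 79.2%

79.2%


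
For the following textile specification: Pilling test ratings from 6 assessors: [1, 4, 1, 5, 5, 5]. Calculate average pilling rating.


Formula: Mean = sum / count
Sum = 1 + 4 + 1 + 5 + 5 + 5 = 21
Mean = 21 / 6 = 3.5

3.5


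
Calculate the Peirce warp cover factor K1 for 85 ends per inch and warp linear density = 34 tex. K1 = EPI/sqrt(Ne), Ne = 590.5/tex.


Formula: K1 = EPI / sqrt(Ne), with Ne = 590.5 / tex_warp
Step 1: Ne = 590.5 / 34 = 17.368
Step 2: sqrt(Ne) = sqrt(17.368) = 4.1675
Step 3: K1 = 85 / 4.1675 = 20.4

20.4


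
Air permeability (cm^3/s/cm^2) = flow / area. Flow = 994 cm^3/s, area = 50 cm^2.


Formula: Air Permeability = Airflow / Test Area
AP = 994 cm^3/s / 50 cm^2
AP = 19.9 cm^3/s/cm^2

19.9 cm^3/s/cm^2


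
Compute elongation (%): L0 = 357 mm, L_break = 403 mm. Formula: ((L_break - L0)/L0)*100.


Formula: Elongation (%) = ((L_break - L0) / L0) * 100
Step 1: Extension = 403 - 357 = 46 mm
Step 2: Elongation = (46 / 357) * 100
Step 3: Elongation = 0.128852 * 100 = 12.8852% ≈ 12.9%

12.9%


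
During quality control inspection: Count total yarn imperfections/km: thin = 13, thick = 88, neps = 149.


Formula: Total = thin places + thick places + neps
Total = 13 + 88 + 149
Total = 250 imperfections/km

250 imperfections/km


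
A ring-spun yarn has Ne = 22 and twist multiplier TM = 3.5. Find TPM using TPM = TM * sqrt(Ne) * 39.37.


Formula: TPM = TM * sqrt(Ne) * 39.37
Step 1: sqrt(Ne) = sqrt(22) = 4.6904
Step 2: TM * sqrt(Ne) = 3.5 * 4.6904 = 16.4164
Step 3: TPM = 16.4164 * 39.37 = 646 twists/m

646 twists/m


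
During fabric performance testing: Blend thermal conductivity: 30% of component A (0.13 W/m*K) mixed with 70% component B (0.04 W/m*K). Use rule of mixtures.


Formula: Blend property = (fraction_A * property_A) + (fraction_B * property_B)
Step 1: Contribution A = 30/100 * 0.13 W/m*K = 0.039 W/m*K
Step 2: Contribution B = 70/100 * 0.04 W/m*K = 0.028 W/m*K
Step 3: Blend thermal conductivity = 0.039 + 0.028 = 0.067 W/m*K

0.067 W/m*K


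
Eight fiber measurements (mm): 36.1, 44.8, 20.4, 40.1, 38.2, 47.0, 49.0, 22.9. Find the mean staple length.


Formula: Mean = sum of lengths / count
Sum = 36.1 + 44.8 + 20.4 + 40.1 + 38.2 + 47.0 + 49.0 + 22.9
Sum = 298.5 mm
Mean = 298.5 / 8 = 37.31 mm

37.31 mm


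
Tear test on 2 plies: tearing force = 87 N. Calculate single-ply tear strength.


Formula: Per-ply strength = Total force / Number of plies
Per-ply = 87 N / 2
Per-ply = 43.5 N

43.5 N


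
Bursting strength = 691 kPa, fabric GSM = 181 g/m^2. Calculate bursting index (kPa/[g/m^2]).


Formula: Bursting Index = Bursting Strength / Fabric GSM
BI = 691 kPa / 181 g/m^2
BI = 3.818 kPa/(g/m^2)

3.818 kPa/(g/m^2)


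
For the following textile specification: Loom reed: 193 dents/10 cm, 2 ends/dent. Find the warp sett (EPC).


Formula: EPC = (dents per 10 cm * ends per dent) / 10
Step 1: Total ends per 10 cm = 193 * 2 = 386
Step 2: EPC = 386 / 10 = 38.6 ends/cm

38.6 ends/cm


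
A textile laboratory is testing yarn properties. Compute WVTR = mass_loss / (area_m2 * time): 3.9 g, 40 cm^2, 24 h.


Formula: WVTR = mass_loss / (area * time)
Step 1: Convert area: 40 cm^2 = 0.004 m^2
Step 2: WVTR = 3.9 g / (0.004 m^2 * 24 h)
Step 3: WVTR = 3.9 / 0.096 = 40.6 g/m^2/h

40.6 g/m^2/h


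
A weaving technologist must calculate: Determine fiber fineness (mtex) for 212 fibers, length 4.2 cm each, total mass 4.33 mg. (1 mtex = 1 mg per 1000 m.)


Formula: fineness (mtex) = mass (mg) / total length (km) = (mass_mg / total_length_m) * 1000
Step 1: Convert fiber length: 4.2 cm = 0.042 m
Step 2: Total fiber length = 212 * 0.042 = 8.904 m
Step 3: Linear density = 4.33 mg / 8.904 m = 0.4863 mg/m
Step 4: fineness = 0.4863 * 1000 = 486.3 mtex

486.3 mtex


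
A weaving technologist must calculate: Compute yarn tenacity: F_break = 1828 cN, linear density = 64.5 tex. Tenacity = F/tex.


Formula: Tenacity = Breaking force / Linear density
Tenacity = 1828 cN / 64.5 tex
Tenacity = 28.34 cN/tex

28.34 cN/tex


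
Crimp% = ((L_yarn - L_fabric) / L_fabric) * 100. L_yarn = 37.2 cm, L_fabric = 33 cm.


Formula: Crimp% = ((L_yarn - L_fabric) / L_fabric) * 100
Step 1: Extension = 37.2 - 33 = 4.2 cm
Step 2: Crimp% = (4.2 / 33) * 100
Step 3: Crimp% = 0.127273 * 100 = 12.7273% ≈ 12.7%

12.7%


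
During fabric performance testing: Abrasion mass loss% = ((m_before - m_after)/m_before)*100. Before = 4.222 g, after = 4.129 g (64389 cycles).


Formula: Mass loss% = ((m_before - m_after) / m_before) * 100
Step 1: Mass loss = 4.222 - 4.129 = 0.093 g
Step 2: Ratio = 0.093 / 4.222 = 0.0220275
Step 3: Mass loss% = 0.0220275 * 100 = 2.20275% ≈ 2.20%

2.20%


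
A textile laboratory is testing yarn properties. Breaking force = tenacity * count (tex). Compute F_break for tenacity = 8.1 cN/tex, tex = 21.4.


Formula: Breaking force = Tenacity * Linear density
F = 8.1 cN/tex * 21.4 tex
F = 173.34 cN

173.34 cN


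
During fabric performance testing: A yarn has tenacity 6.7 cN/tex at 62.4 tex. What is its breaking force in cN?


Formula: Breaking force = Tenacity * Linear density
F = 6.7 cN/tex * 62.4 tex
F = 418.08 cN

418.08 cN


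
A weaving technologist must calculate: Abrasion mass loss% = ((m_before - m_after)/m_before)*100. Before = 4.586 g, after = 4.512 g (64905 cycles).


Formula: Mass loss% = ((m_before - m_after) / m_before) * 100
Step 1: Mass loss = 4.586 - 4.512 = 0.074 g
Step 2: Ratio = 0.074 / 4.586 = 0.0161361
Step 3: Mass loss% = 0.0161361 * 100 = 1.61361% ≈ 1.61%

1.61%


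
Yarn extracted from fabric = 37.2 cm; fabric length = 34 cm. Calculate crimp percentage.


Formula: Crimp% = ((L_yarn - L_fabric) / L_fabric) * 100
Step 1: Extension = 37.2 - 34 = 3.2 cm
Step 2: Crimp% = (3.2 / 34) * 100
Step 3: Crimp% = 0.094118 * 100 = 9.4118% ≈ 9.4%

9.4%


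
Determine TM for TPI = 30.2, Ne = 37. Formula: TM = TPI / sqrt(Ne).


Formula: TM = TPI / sqrt(Ne)
Step 1: sqrt(Ne) = sqrt(37) = 6.0828
Step 2: TM = 30.2 / 6.0828 = 4.96

4.96 TM


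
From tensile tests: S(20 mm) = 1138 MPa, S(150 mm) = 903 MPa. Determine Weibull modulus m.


Formula: m = ln(L1/L2) / ln(S2/S1)
Step 1: ln(L1/L2) = ln(20/150) = -2.01490
Step 2: S2/S1 = 903/1138 = 0.7935
Step 3: ln(S2/S1) = ln(0.7935) = -0.23130
Step 4: m = -2.01490 / -0.23130 = 8.71

8.71 (Weibull m)


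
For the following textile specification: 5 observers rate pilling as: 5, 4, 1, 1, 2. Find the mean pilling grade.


Formula: Mean = sum / count
Sum = 5 + 4 + 1 + 1 + 2 = 13
Mean = 13 / 5 = 2.6

2.6


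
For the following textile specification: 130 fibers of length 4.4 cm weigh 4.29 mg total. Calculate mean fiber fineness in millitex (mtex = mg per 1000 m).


Formula: fineness (mtex) = mass (mg) / total length (km) = (mass_mg / total_length_m) * 1000
Step 1: Convert fiber length: 4.4 cm = 0.044 m
Step 2: Total fiber length = 130 * 0.044 = 5.72 m
Step 3: Linear density = 4.29 mg / 5.72 m = 0.7500 mg/m
Step 4: fineness = 0.7500 * 1000 = 750.0 mtex

750.0 mtex


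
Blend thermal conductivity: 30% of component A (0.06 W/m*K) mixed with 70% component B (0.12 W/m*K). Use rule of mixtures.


Formula: Blend property = (fraction_A * property_A) + (fraction_B * property_B)
Step 1: Contribution A = 30/100 * 0.06 W/m*K = 0.018 W/m*K
Step 2: Contribution B = 70/100 * 0.12 W/m*K = 0.084 W/m*K
Step 3: Blend thermal conductivity = 0.018 + 0.084 = 0.102 W/m*K

0.102 W/m*K


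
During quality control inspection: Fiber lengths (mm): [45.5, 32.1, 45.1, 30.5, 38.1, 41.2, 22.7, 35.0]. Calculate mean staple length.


Formula: Mean = sum of lengths / count
Sum = 45.5 + 32.1 + 45.1 + 30.5 + 38.1 + 41.2 + 22.7 + 35.0
Sum = 290.2 mm
Mean = 290.2 / 8 = 36.28 mm

36.28 mm


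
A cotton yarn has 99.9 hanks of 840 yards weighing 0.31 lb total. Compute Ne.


Formula: Ne = hanks / mass_lb
Substituting: Ne = 99.9 / 0.31
Ne = 322.3

322.3 Ne


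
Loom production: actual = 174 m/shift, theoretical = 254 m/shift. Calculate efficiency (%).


Formula: Efficiency% = (Actual output / Theoretical output) * 100
Efficiency% = (174 / 254) * 100
Efficiency% = 0.685039 * 100 = 68.5039% ≈ 68.5%

68.5%


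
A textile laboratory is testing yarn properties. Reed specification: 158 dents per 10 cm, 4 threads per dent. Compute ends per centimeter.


Formula: EPC = (dents per 10 cm * ends per dent) / 10
Step 1: Total ends per 10 cm = 158 * 4 = 632
Step 2: EPC = 632 / 10 = 63.2 ends/cm

63.2 ends/cm


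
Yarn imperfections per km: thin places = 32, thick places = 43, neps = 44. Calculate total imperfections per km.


Formula: Total = thin places + thick places + neps
Total = 32 + 43 + 44
Total = 119 imperfections/km

119 imperfections/km


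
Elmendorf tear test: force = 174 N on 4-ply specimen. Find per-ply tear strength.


Formula: Per-ply strength = Total force / Number of plies
Per-ply = 174 N / 4
Per-ply = 43.5 N

43.5 N


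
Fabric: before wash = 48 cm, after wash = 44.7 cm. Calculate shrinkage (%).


Formula: Shrinkage% = ((L_before - L_after) / L_before) * 100
Step 1: Shrinkage = 48 - 44.7 = 3.3 cm
Step 2: Shrinkage% = (3.3 / 48) * 100
Step 3: Shrinkage% = 0.06875 * 100 = 6.875% ≈ 6.9%

6.9%


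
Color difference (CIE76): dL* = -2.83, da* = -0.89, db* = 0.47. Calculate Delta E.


Formula: Delta E = sqrt(dL*^2 + da*^2 + db*^2)
Step 1: dL*^2 = (-2.83)^2 = 8.0089
Step 2: da*^2 = (-0.89)^2 = 0.7921
Step 3: db*^2 = 0.47^2 = 0.2209
Step 4: Sum = 8.0089 + 0.7921 + 0.2209 = 9.0219
Step 5: Delta E = sqrt(9.0219) = 3.0

3.0 Delta E


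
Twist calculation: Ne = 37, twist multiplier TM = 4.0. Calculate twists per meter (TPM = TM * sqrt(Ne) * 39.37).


Formula: TPM = TM * sqrt(Ne) * 39.37
Step 1: sqrt(Ne) = sqrt(37) = 6.0828
Step 2: TM * sqrt(Ne) = 4.0 * 6.0828 = 24.3312
Step 3: TPM = 24.3312 * 39.37 = 958 twists/m

958 twists/m


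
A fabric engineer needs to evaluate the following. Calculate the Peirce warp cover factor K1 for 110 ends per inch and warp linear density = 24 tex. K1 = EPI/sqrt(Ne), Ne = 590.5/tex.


Formula: K1 = EPI / sqrt(Ne), with Ne = 590.5 / tex_warp
Step 1: Ne = 590.5 / 24 = 24.604
Step 2: sqrt(Ne) = sqrt(24.604) = 4.9602
Step 3: K1 = 110 / 4.9602 = 22.2

22.2


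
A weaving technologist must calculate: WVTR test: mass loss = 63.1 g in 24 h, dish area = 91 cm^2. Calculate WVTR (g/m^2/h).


Formula: WVTR = mass_loss / (area * time)
Step 1: Convert area: 91 cm^2 = 0.0091 m^2
Step 2: WVTR = 63.1 g / (0.0091 m^2 * 24 h)
Step 3: WVTR = 63.1 / 0.2184 = 288.9 g/m^2/h

288.9 g/m^2/h


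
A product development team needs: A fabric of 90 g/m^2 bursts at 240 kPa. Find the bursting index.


Formula: Bursting Index = Bursting Strength / Fabric GSM
BI = 240 kPa / 90 g/m^2
BI = 2.667 kPa/(g/m^2)

2.667 kPa/(g/m^2)


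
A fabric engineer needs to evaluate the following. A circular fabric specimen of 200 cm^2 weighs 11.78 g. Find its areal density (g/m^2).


Formula: GSM = mass_g / area_m2
Step 1: Convert area: 200 cm^2 = 200 / 10000 = 0.02 m^2
Step 2: GSM = 11.78 g / 0.02 m^2 = 589.0 g/m^2

589.0 g/m^2


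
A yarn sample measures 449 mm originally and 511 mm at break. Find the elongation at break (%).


Formula: Elongation (%) = ((L_break - L0) / L0) * 100
Step 1: Extension = 511 - 449 = 62 mm
Step 2: Elongation = (62 / 449) * 100
Step 3: Elongation = 0.138085 * 100 = 13.8085% ≈ 13.8%

13.8%


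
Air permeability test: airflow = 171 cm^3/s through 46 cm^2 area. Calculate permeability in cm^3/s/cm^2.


Formula: Air Permeability = Airflow / Test Area
AP = 171 cm^3/s / 46 cm^2
AP = 3.7 cm^3/s/cm^2

3.7 cm^3/s/cm^2


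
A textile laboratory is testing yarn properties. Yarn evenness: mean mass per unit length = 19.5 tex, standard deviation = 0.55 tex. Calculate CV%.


Formula: CV% = (standard deviation / mean) * 100
Step 1: Ratio = 0.55 / 19.5 = 0.028205
Step 2: CV% = 0.028205 * 100 = 2.8205% ≈ 2.8%

2.8%


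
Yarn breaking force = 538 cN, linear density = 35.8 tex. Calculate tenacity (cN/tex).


Formula: Tenacity = Breaking force / Linear density
Tenacity = 538 cN / 35.8 tex
Tenacity = 15.03 cN/tex

15.03 cN/tex


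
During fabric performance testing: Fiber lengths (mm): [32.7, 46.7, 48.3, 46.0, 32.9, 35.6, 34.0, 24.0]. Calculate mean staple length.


Formula: Mean = sum of lengths / count
Sum = 32.7 + 46.7 + 48.3 + 46.0 + 32.9 + 35.6 + 34.0 + 24.0
Sum = 300.2 mm
Mean = 300.2 / 8 = 37.53 mm

37.53 mm


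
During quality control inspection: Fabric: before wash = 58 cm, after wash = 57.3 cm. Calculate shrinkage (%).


Formula: Shrinkage% = ((L_before - L_after) / L_before) * 100
Step 1: Shrinkage = 58 - 57.3 = 0.7 cm
Step 2: Shrinkage% = (0.7 / 58) * 100
Step 3: Shrinkage% = 0.012069 * 100 = 1.2069% ≈ 1.2%

1.2%


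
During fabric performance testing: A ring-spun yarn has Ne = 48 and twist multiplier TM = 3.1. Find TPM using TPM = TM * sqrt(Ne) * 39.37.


Formula: TPM = TM * sqrt(Ne) * 39.37
Step 1: sqrt(Ne) = sqrt(48) = 6.9282
Step 2: TM * sqrt(Ne) = 3.1 * 6.9282 = 21.4774
Step 3: TPM = 21.4774 * 39.37 = 846 twists/m

846 twists/m


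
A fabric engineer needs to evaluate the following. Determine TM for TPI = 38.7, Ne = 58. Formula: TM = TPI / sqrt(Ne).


Formula: TM = TPI / sqrt(Ne)
Step 1: sqrt(Ne) = sqrt(58) = 7.6158
Step 2: TM = 38.7 / 7.6158 = 5.08

5.08 TM


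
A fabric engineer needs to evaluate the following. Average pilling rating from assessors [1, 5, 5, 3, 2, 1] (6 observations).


Formula: Mean = sum / count
Sum = 1 + 5 + 5 + 3 + 2 + 1 = 17
Mean = 17 / 6 = 2.8

2.8


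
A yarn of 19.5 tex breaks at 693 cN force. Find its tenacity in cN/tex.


Formula: Tenacity = Breaking force / Linear density
Tenacity = 693 cN / 19.5 tex
Tenacity = 35.54 cN/tex

35.54 cN/tex


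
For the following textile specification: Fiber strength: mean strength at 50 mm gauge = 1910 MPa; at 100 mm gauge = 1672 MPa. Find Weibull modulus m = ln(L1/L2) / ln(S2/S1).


Formula: m = ln(L1/L2) / ln(S2/S1)
Step 1: ln(L1/L2) = ln(50/100) = -0.69315
Step 2: S2/S1 = 1672/1910 = 0.87539
Step 3: ln(S2/S1) = ln(0.87539) = -0.13309
Step 4: m = -0.69315 / -0.13309 = 5.21

5.21 (Weibull m)


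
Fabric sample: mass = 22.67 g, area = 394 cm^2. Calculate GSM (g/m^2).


Formula: GSM = mass_g / area_m2
Step 1: Convert area: 394 cm^2 = 394 / 10000 = 0.0394 m^2
Step 2: GSM = 22.67 g / 0.0394 m^2 = 575.4 g/m^2

575.4 g/m^2


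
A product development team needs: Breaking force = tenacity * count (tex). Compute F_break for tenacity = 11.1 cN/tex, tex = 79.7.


Formula: Breaking force = Tenacity * Linear density
F = 11.1 cN/tex * 79.7 tex
F = 884.67 cN

884.67 cN


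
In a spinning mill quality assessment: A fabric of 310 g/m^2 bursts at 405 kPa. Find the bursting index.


Formula: Bursting Index = Bursting Strength / Fabric GSM
BI = 405 kPa / 310 g/m^2
BI = 1.306 kPa/(g/m^2)

1.306 kPa/(g/m^2)


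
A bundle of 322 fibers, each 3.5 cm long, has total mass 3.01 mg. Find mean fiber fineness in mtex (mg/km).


Formula: fineness (mtex) = mass (mg) / total length (km) = (mass_mg / total_length_m) * 1000
Step 1: Convert fiber length: 3.5 cm = 0.035 m
Step 2: Total fiber length = 322 * 0.035 = 11.27 m
Step 3: Linear density = 3.01 mg / 11.27 m = 0.2671 mg/m
Step 4: fineness = 0.2671 * 1000 = 267.1 mtex

267.1 mtex


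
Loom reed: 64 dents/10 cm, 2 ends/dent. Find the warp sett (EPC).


Formula: EPC = (dents per 10 cm * ends per dent) / 10
Step 1: Total ends per 10 cm = 64 * 2 = 128
Step 2: EPC = 128 / 10 = 12.8 ends/cm

12.8 ends/cm


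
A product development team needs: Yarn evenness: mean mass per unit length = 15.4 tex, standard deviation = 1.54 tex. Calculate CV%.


Formula: CV% = (standard deviation / mean) * 100
Step 1: Ratio = 1.54 / 15.4 = 0.1
Step 2: CV% = 0.1 * 100 = 10.0%

10.0%


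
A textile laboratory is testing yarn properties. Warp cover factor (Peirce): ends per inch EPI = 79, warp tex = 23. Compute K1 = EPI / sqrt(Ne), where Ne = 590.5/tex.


Formula: K1 = EPI / sqrt(Ne), with Ne = 590.5 / tex_warp
Step 1: Ne = 590.5 / 23 = 25.674
Step 2: sqrt(Ne) = sqrt(25.674) = 5.067
Step 3: K1 = 79 / 5.067 = 15.6

15.6


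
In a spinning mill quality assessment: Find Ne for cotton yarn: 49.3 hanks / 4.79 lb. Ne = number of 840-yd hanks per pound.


Formula: Ne = hanks / mass_lb
Substituting: Ne = 49.3 / 4.79
Ne = 10.3

10.3 Ne


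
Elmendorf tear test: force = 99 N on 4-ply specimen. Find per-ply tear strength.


Formula: Per-ply strength = Total force / Number of plies
Per-ply = 99 N / 4
Per-ply = 24.75 N

24.75 N


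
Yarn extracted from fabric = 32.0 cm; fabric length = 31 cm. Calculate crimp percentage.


Formula: Crimp% = ((L_yarn - L_fabric) / L_fabric) * 100
Step 1: Extension = 32.0 - 31 = 1.0 cm
Step 2: Crimp% = (1.0 / 31) * 100
Step 3: Crimp% = 0.032258 * 100 = 3.2258% ≈ 3.2%

3.2%


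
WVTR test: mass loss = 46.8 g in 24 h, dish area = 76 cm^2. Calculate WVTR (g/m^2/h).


Formula: WVTR = mass_loss / (area * time)
Step 1: Convert area: 76 cm^2 = 0.0076 m^2
Step 2: WVTR = 46.8 g / (0.0076 m^2 * 24 h)
Step 3: WVTR = 46.8 / 0.1824 = 256.6 g/m^2/h

256.6 g/m^2/h


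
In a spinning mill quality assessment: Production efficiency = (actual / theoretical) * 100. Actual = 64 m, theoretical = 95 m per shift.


Formula: Efficiency% = (Actual output / Theoretical output) * 100
Efficiency% = (64 / 95) * 100
Efficiency% = 0.673684 * 100 = 67.3684% ≈ 67.4%

67.4%


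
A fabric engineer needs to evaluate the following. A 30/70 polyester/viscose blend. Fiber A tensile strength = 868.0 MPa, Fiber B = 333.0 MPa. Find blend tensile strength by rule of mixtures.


Formula: Blend property = (fraction_A * property_A) + (fraction_B * property_B)
Step 1: Contribution A = 30/100 * 868.0 MPa = 260.4 MPa
Step 2: Contribution B = 70/100 * 333.0 MPa = 233.1 MPa
Step 3: Blend tensile strength = 260.4 + 233.1 = 493.5 MPa

493.5 MPa


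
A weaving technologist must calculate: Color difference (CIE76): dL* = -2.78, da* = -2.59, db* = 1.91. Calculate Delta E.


Formula: Delta E = sqrt(dL*^2 + da*^2 + db*^2)
Step 1: dL*^2 = (-2.78)^2 = 7.7284
Step 2: da*^2 = (-2.59)^2 = 6.7081
Step 3: db*^2 = 1.91^2 = 3.6481
Step 4: Sum = 7.7284 + 6.7081 + 3.6481 = 18.0846
Step 5: Delta E = sqrt(18.0846) = 4.25

4.25 Delta E


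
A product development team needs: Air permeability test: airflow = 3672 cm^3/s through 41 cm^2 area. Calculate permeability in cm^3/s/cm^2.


Formula: Air Permeability = Airflow / Test Area
AP = 3672 cm^3/s / 41 cm^2
AP = 89.6 cm^3/s/cm^2

89.6 cm^3/s/cm^2


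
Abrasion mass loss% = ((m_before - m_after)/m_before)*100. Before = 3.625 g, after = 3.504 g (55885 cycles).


Formula: Mass loss% = ((m_before - m_after) / m_before) * 100
Step 1: Mass loss = 3.625 - 3.504 = 0.121 g
Step 2: Ratio = 0.121 / 3.625 = 0.0333793
Step 3: Mass loss% = 0.0333793 * 100 = 3.33793% ≈ 3.34%

3.34%


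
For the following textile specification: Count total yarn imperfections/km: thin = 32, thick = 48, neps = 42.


Formula: Total = thin places + thick places + neps
Total = 32 + 48 + 42
Total = 122 imperfections/km

122 imperfections/km


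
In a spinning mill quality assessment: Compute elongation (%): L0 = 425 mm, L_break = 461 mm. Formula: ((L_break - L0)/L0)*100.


Formula: Elongation (%) = ((L_break - L0) / L0) * 100
Step 1: Extension = 461 - 425 = 36 mm
Step 2: Elongation = (36 / 425) * 100
Step 3: Elongation = 0.084706 * 100 = 8.4706% ≈ 8.5%

8.5%


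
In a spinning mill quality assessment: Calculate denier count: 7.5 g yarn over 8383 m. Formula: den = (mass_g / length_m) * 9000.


Formula: den = (mass_g / length_m) * 9000
Substituting: den = (7.5 / 8383) * 9000
Intermediate: 7.5 / 8383 = 0.00089467 g/m
den = 0.00089467 * 9000 = 8.1 denier

8.1 denier


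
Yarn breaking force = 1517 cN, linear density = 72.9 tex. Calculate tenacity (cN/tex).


Formula: Tenacity = Breaking force / Linear density
Tenacity = 1517 cN / 72.9 tex
Tenacity = 20.81 cN/tex

20.81 cN/tex


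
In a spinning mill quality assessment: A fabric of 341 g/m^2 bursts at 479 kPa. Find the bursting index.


Formula: Bursting Index = Bursting Strength / Fabric GSM
BI = 479 kPa / 341 g/m^2
BI = 1.405 kPa/(g/m^2)

1.405 kPa/(g/m^2)


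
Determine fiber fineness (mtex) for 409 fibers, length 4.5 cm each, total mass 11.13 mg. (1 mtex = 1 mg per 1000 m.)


Formula: fineness (mtex) = mass (mg) / total length (km) = (mass_mg / total_length_m) * 1000
Step 1: Convert fiber length: 4.5 cm = 0.045 m
Step 2: Total fiber length = 409 * 0.045 = 18.405 m
Step 3: Linear density = 11.13 mg / 18.405 m = 0.6047 mg/m
Step 4: fineness = 0.6047 * 1000 = 604.7 mtex

604.7 mtex


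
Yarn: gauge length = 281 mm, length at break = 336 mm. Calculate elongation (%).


Formula: Elongation (%) = ((L_break - L0) / L0) * 100
Step 1: Extension = 336 - 281 = 55 mm
Step 2: Elongation = (55 / 281) * 100
Step 3: Elongation = 0.19573 * 100 = 19.573% ≈ 19.6%

19.6%


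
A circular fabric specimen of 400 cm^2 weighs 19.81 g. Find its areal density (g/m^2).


Formula: GSM = mass_g / area_m2
Step 1: Convert area: 400 cm^2 = 400 / 10000 = 0.04 m^2
Step 2: GSM = 19.81 g / 0.04 m^2 = 495.3 g/m^2

495.3 g/m^2


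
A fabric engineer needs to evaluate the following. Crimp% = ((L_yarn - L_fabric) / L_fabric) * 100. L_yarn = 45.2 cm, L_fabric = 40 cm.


Formula: Crimp% = ((L_yarn - L_fabric) / L_fabric) * 100
Step 1: Extension = 45.2 - 40 = 5.2 cm
Step 2: Crimp% = (5.2 / 40) * 100
Step 3: Crimp% = 0.13 * 100 = 13.0%

13.0%


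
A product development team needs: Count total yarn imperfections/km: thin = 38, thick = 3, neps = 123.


Formula: Total = thin places + thick places + neps
Total = 38 + 3 + 123
Total = 164 imperfections/km

164 imperfections/km


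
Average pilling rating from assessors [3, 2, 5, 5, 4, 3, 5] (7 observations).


Formula: Mean = sum / count
Sum = 3 + 2 + 5 + 5 + 4 + 3 + 5 = 27
Mean = 27 / 7 = 3.9

3.9


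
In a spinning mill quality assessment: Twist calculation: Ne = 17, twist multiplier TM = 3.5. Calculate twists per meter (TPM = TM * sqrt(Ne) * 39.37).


Formula: TPM = TM * sqrt(Ne) * 39.37
Step 1: sqrt(Ne) = sqrt(17) = 4.1231
Step 2: TM * sqrt(Ne) = 3.5 * 4.1231 = 14.4309
Step 3: TPM = 14.4309 * 39.37 = 568 twists/m

568 twists/m


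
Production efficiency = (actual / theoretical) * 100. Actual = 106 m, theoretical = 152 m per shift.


Formula: Efficiency% = (Actual output / Theoretical output) * 100
Efficiency% = (106 / 152) * 100
Efficiency% = 0.697368 * 100 = 69.7368% ≈ 69.7%

69.7%


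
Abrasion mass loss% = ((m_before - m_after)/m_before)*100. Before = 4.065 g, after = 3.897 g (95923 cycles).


Formula: Mass loss% = ((m_before - m_after) / m_before) * 100
Step 1: Mass loss = 4.065 - 3.897 = 0.168 g
Step 2: Ratio = 0.168 / 4.065 = 0.0413284
Step 3: Mass loss% = 0.0413284 * 100 = 4.13284% ≈ 4.13%

4.13%


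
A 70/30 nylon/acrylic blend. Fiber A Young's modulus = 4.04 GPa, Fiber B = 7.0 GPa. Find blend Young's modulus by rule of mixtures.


Formula: Blend property = (fraction_A * property_A) + (fraction_B * property_B)
Step 1: Contribution A = 70/100 * 4.04 GPa = 2.828 GPa
Step 2: Contribution B = 30/100 * 7.0 GPa = 2.1 GPa
Step 3: Blend Young's modulus = 2.828 + 2.1 = 4.928 GPa

4.928 GPa


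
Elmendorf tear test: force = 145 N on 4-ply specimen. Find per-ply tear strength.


Formula: Per-ply strength = Total force / Number of plies
Per-ply = 145 N / 4
Per-ply = 36.25 N

36.25 N


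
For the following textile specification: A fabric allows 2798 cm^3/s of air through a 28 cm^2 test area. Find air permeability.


Formula: Air Permeability = Airflow / Test Area
AP = 2798 cm^3/s / 28 cm^2
AP = 99.9 cm^3/s/cm^2

99.9 cm^3/s/cm^2


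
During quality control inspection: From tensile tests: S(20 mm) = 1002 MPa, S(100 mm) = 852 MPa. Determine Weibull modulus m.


Formula: m = ln(L1/L2) / ln(S2/S1)
Step 1: ln(L1/L2) = ln(20/100) = -1.60944
Step 2: S2/S1 = 852/1002 = 0.8503
Step 3: ln(S2/S1) = ln(0.8503) = -0.16217
Step 4: m = -1.60944 / -0.16217 = 9.92

9.92 (Weibull m)


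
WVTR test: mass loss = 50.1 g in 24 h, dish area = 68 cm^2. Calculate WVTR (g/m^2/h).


Formula: WVTR = mass_loss / (area * time)
Step 1: Convert area: 68 cm^2 = 0.0068 m^2
Step 2: WVTR = 50.1 g / (0.0068 m^2 * 24 h)
Step 3: WVTR = 50.1 / 0.1632 = 307.0 g/m^2/h

307.0 g/m^2/h


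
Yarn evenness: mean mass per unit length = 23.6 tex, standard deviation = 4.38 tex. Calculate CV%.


Formula: CV% = (standard deviation / mean) * 100
Step 1: Ratio = 4.38 / 23.6 = 0.185593
Step 2: CV% = 0.185593 * 100 = 18.5593% ≈ 18.6%

18.6%


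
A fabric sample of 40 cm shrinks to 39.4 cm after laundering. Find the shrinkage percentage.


Formula: Shrinkage% = ((L_before - L_after) / L_before) * 100
Step 1: Shrinkage = 40 - 39.4 = 0.6 cm
Step 2: Shrinkage% = (0.6 / 40) * 100
Step 3: Shrinkage% = 0.015 * 100 = 1.5%

1.5%


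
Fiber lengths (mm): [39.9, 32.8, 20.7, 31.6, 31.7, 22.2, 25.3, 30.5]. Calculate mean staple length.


Formula: Mean = sum of lengths / count
Sum = 39.9 + 32.8 + 20.7 + 31.6 + 31.7 + 22.2 + 25.3 + 30.5
Sum = 234.7 mm
Mean = 234.7 / 8 = 29.34 mm

29.34 mm


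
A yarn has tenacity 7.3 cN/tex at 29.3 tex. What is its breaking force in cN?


Formula: Breaking force = Tenacity * Linear density
F = 7.3 cN/tex * 29.3 tex
F = 213.89 cN

213.89 cN


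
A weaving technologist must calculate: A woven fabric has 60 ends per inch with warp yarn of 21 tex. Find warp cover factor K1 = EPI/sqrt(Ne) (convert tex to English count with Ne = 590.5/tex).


Formula: K1 = EPI / sqrt(Ne), with Ne = 590.5 / tex_warp
Step 1: Ne = 590.5 / 21 = 28.119
Step 2: sqrt(Ne) = sqrt(28.119) = 5.3027
Step 3: K1 = 60 / 5.3027 = 11.3

11.3


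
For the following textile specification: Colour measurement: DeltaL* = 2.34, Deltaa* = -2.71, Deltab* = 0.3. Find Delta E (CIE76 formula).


Formula: Delta E = sqrt(dL*^2 + da*^2 + db*^2)
Step 1: dL*^2 = 2.34^2 = 5.4756
Step 2: da*^2 = (-2.71)^2 = 7.3441
Step 3: db*^2 = 0.3^2 = 0.09
Step 4: Sum = 5.4756 + 7.3441 + 0.09 = 12.9097
Step 5: Delta E = sqrt(12.9097) = 3.59

3.59 Delta E


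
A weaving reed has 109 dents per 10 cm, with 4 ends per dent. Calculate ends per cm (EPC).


Formula: EPC = (dents per 10 cm * ends per dent) / 10
Step 1: Total ends per 10 cm = 109 * 4 = 436
Step 2: EPC = 436 / 10 = 43.6 ends/cm

43.6 ends/cm


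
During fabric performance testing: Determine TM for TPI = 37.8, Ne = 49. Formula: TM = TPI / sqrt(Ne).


Formula: TM = TPI / sqrt(Ne)
Step 1: sqrt(Ne) = sqrt(49) = 7
Step 2: TM = 37.8 / 7 = 5.40

5.40 TM


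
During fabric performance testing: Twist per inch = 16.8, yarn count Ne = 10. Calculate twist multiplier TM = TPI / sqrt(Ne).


Formula: TM = TPI / sqrt(Ne)
Step 1: sqrt(Ne) = sqrt(10) = 3.1623
Step 2: TM = 16.8 / 3.1623 = 5.31

5.31 TM


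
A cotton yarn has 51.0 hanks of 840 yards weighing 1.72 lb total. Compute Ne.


Formula: Ne = hanks / mass_lb
Substituting: Ne = 51.0 / 1.72
Ne = 29.7

29.7 Ne


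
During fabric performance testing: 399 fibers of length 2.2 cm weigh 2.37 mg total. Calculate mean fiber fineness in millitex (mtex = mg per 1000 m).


Formula: fineness (mtex) = mass (mg) / total length (km) = (mass_mg / total_length_m) * 1000
Step 1: Convert fiber length: 2.2 cm = 0.022 m
Step 2: Total fiber length = 399 * 0.022 = 8.778 m
Step 3: Linear density = 2.37 mg / 8.778 m = 0.2700 mg/m
Step 4: fineness = 0.2700 * 1000 = 270.0 mtex

270.0 mtex


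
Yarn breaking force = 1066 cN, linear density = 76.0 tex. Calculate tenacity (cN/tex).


Formula: Tenacity = Breaking force / Linear density
Tenacity = 1066 cN / 76.0 tex
Tenacity = 14.03 cN/tex

14.03 cN/tex


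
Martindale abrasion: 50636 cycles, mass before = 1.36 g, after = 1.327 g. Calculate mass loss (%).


Formula: Mass loss% = ((m_before - m_after) / m_before) * 100
Step 1: Mass loss = 1.36 - 1.327 = 0.033 g
Step 2: Ratio = 0.033 / 1.36 = 0.0242647
Step 3: Mass loss% = 0.0242647 * 100 = 2.42647% ≈ 2.43%

2.43%


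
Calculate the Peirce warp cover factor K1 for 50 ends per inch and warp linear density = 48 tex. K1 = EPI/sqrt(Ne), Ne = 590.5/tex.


Formula: K1 = EPI / sqrt(Ne), with Ne = 590.5 / tex_warp
Step 1: Ne = 590.5 / 48 = 12.302
Step 2: sqrt(Ne) = sqrt(12.302) = 3.5074
Step 3: K1 = 50 / 3.5074 = 14.3

14.3


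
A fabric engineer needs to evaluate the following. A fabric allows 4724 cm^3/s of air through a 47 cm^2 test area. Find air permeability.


Formula: Air Permeability = Airflow / Test Area
AP = 4724 cm^3/s / 47 cm^2
AP = 100.5 cm^3/s/cm^2

100.5 cm^3/s/cm^2


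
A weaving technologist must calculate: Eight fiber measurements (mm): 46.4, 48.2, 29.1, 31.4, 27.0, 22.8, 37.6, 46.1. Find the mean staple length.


Formula: Mean = sum of lengths / count
Sum = 46.4 + 48.2 + 29.1 + 31.4 + 27.0 + 22.8 + 37.6 + 46.1
Sum = 288.6 mm
Mean = 288.6 / 8 = 36.08 mm

36.08 mm


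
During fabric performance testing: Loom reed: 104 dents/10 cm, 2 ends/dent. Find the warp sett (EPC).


Formula: EPC = (dents per 10 cm * ends per dent) / 10
Step 1: Total ends per 10 cm = 104 * 2 = 208
Step 2: EPC = 208 / 10 = 20.8 ends/cm

20.8 ends/cm


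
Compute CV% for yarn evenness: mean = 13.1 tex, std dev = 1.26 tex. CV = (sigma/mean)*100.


Formula: CV% = (standard deviation / mean) * 100
Step 1: Ratio = 1.26 / 13.1 = 0.096183
Step 2: CV% = 0.096183 * 100 = 9.6183% ≈ 9.6%

9.6%


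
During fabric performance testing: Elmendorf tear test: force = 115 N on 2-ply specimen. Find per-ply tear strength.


Formula: Per-ply strength = Total force / Number of plies
Per-ply = 115 N / 2
Per-ply = 57.5 N

57.5 N


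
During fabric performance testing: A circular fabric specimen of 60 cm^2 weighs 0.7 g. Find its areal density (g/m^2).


Formula: GSM = mass_g / area_m2
Step 1: Convert area: 60 cm^2 = 60 / 10000 = 0.006 m^2
Step 2: GSM = 0.7 g / 0.006 m^2 = 116.7 g/m^2

116.7 g/m^2


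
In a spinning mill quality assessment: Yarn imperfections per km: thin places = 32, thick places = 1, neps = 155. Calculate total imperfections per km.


Formula: Total = thin places + thick places + neps
Total = 32 + 1 + 155
Total = 188 imperfections/km

188 imperfections/km


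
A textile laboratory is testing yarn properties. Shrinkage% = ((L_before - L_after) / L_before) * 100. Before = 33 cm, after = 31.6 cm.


Formula: Shrinkage% = ((L_before - L_after) / L_before) * 100
Step 1: Shrinkage = 33 - 31.6 = 1.4 cm
Step 2: Shrinkage% = (1.4 / 33) * 100
Step 3: Shrinkage% = 0.042424 * 100 = 4.2424% ≈ 4.2%

4.2%


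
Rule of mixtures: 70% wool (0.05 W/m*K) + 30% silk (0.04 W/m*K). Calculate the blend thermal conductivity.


Formula: Blend property = (fraction_A * property_A) + (fraction_B * property_B)
Step 1: Contribution A = 70/100 * 0.05 W/m*K = 0.035 W/m*K
Step 2: Contribution B = 30/100 * 0.04 W/m*K = 0.012 W/m*K
Step 3: Blend thermal conductivity = 0.035 + 0.012 = 0.047 W/m*K

0.047 W/m*K


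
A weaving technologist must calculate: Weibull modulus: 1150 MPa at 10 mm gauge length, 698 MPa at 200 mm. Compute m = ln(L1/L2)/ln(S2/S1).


Formula: m = ln(L1/L2) / ln(S2/S1)
Step 1: ln(L1/L2) = ln(10/200) = -2.99573
Step 2: S2/S1 = 698/1150 = 0.60696
Step 3: ln(S2/S1) = ln(0.60696) = -0.49929
Step 4: m = -2.99573 / -0.49929 = 6.00

6.00 (Weibull m)


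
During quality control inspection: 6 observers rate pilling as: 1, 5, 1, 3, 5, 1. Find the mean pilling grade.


Formula: Mean = sum / count
Sum = 1 + 5 + 1 + 3 + 5 + 1 = 16
Mean = 16 / 6 = 2.7

2.7


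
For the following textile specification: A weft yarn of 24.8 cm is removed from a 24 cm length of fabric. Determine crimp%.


Formula: Crimp% = ((L_yarn - L_fabric) / L_fabric) * 100
Step 1: Extension = 24.8 - 24 = 0.8 cm
Step 2: Crimp% = (0.8 / 24) * 100
Step 3: Crimp% = 0.033333 * 100 = 3.3333% ≈ 3.3%

3.3%


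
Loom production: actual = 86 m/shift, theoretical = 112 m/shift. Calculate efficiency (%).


Formula: Efficiency% = (Actual output / Theoretical output) * 100
Efficiency% = (86 / 112) * 100
Efficiency% = 0.767857 * 100 = 76.7857% ≈ 76.8%

76.8%


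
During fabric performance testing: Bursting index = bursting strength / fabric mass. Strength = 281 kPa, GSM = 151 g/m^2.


Formula: Bursting Index = Bursting Strength / Fabric GSM
BI = 281 kPa / 151 g/m^2
BI = 1.861 kPa/(g/m^2)

1.861 kPa/(g/m^2)


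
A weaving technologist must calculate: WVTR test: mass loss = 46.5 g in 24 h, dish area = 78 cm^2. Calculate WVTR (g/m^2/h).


Formula: WVTR = mass_loss / (area * time)
Step 1: Convert area: 78 cm^2 = 0.0078 m^2
Step 2: WVTR = 46.5 g / (0.0078 m^2 * 24 h)
Step 3: WVTR = 46.5 / 0.1872 = 248.4 g/m^2/h

248.4 g/m^2/h


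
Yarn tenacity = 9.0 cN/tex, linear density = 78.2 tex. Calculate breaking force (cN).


Formula: Breaking force = Tenacity * Linear density
F = 9.0 cN/tex * 78.2 tex
F = 703.80 cN

703.80 cN


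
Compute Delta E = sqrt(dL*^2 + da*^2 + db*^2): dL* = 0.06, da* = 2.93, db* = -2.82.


Formula: Delta E = sqrt(dL*^2 + da*^2 + db*^2)
Step 1: dL*^2 = 0.06^2 = 0.0036
Step 2: da*^2 = 2.93^2 = 8.5849
Step 3: db*^2 = (-2.82)^2 = 7.9524
Step 4: Sum = 0.0036 + 8.5849 + 7.9524 = 16.5409
Step 5: Delta E = sqrt(16.5409) = 4.07

4.07 Delta E


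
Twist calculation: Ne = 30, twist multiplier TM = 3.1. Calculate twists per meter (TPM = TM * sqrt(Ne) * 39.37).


Formula: TPM = TM * sqrt(Ne) * 39.37
Step 1: sqrt(Ne) = sqrt(30) = 5.4772
Step 2: TM * sqrt(Ne) = 3.1 * 5.4772 = 16.9793
Step 3: TPM = 16.9793 * 39.37 = 668 twists/m

668 twists/m


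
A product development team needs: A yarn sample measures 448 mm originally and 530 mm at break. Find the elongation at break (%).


Formula: Elongation (%) = ((L_break - L0) / L0) * 100
Step 1: Extension = 530 - 448 = 82 mm
Step 2: Elongation = (82 / 448) * 100
Step 3: Elongation = 0.183036 * 100 = 18.3036% ≈ 18.3%

18.3%


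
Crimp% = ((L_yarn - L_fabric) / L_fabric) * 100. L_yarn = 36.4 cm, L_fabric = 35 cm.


Formula: Crimp% = ((L_yarn - L_fabric) / L_fabric) * 100
Step 1: Extension = 36.4 - 35 = 1.4 cm
Step 2: Crimp% = (1.4 / 35) * 100
Step 3: Crimp% = 0.04 * 100 = 4.0%

4.0%


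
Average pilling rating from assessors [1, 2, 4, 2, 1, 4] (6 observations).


Formula: Mean = sum / count
Sum = 1 + 2 + 4 + 2 + 1 + 4 = 14
Mean = 14 / 6 = 2.3

2.3


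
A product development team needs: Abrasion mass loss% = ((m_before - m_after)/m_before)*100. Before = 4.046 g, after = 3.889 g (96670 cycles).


Formula: Mass loss% = ((m_before - m_after) / m_before) * 100
Step 1: Mass loss = 4.046 - 3.889 = 0.157 g
Step 2: Ratio = 0.157 / 4.046 = 0.0388038
Step 3: Mass loss% = 0.0388038 * 100 = 3.88038% ≈ 3.88%

3.88%


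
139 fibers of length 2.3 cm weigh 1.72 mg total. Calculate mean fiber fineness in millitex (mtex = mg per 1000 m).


Formula: fineness (mtex) = mass (mg) / total length (km) = (mass_mg / total_length_m) * 1000
Step 1: Convert fiber length: 2.3 cm = 0.023 m
Step 2: Total fiber length = 139 * 0.023 = 3.197 m
Step 3: Linear density = 1.72 mg / 3.197 m = 0.5380 mg/m
Step 4: fineness = 0.5380 * 1000 = 538.0 mtex

538.0 mtex


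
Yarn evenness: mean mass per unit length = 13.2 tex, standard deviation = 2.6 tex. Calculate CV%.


Formula: CV% = (standard deviation / mean) * 100
Step 1: Ratio = 2.6 / 13.2 = 0.19697
Step 2: CV% = 0.19697 * 100 = 19.697% ≈ 19.7%

19.7%


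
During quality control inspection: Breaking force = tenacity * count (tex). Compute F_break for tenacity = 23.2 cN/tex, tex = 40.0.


Formula: Breaking force = Tenacity * Linear density
F = 23.2 cN/tex * 40.0 tex
F = 928.00 cN

928.00 cN
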